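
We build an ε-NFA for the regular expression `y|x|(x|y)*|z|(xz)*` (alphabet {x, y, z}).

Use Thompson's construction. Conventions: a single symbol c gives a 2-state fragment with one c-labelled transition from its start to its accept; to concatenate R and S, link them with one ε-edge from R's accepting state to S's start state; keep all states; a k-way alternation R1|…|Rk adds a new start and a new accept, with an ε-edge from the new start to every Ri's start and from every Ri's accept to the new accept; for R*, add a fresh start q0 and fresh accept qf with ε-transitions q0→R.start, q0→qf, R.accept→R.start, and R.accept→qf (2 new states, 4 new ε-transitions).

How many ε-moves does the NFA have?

Recursing over subexpressions:
Each of the 7 symbol leaves contributes 0 ε-transitions.
  x|y → 4 ε-transitions
  (x|y)* → 8 ε-transitions
  xz → 1 ε-transition
  (xz)* → 5 ε-transitions
  y|x|(x|y)*|z|(xz)* → 23 ε-transitions

23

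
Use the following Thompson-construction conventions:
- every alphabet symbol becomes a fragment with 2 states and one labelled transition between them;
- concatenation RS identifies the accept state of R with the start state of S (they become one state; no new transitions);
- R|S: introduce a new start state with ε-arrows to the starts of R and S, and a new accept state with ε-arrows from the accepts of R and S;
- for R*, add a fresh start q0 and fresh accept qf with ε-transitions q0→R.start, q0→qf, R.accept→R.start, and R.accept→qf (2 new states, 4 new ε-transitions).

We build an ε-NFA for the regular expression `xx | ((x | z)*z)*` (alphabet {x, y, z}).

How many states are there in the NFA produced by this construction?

16

By structural recursion:
Each of the 5 symbol leaves contributes a 2-state fragment.
  xx → 3 states
  x | z → 6 states
  (x | z)* → 8 states
  (x | z)*z → 9 states
  ((x | z)*z)* → 11 states
  xx | ((x | z)*z)* → 16 states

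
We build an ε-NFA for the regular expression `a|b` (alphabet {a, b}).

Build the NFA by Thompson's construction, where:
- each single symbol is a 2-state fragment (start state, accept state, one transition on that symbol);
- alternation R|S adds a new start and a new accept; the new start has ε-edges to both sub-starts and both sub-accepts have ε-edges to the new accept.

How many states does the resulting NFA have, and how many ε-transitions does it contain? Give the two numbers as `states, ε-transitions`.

6, 4

Recursing over subexpressions:
Each of the 2 symbol leaves contributes 2 states and 0 ε-transitions.
  a|b = 6 states, 4 ε-transitions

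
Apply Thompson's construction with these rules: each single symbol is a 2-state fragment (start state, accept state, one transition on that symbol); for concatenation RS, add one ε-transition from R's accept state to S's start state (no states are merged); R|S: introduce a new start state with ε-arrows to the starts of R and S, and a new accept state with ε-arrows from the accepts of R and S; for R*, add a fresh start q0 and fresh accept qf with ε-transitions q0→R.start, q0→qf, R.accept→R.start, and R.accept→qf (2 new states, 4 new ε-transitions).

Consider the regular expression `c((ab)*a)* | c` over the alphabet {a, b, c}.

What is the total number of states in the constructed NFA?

16

Per subexpression:
Each of the 5 symbol leaves contributes a 2-state fragment.
  ab — 4 states
  (ab)* — 6 states
  (ab)*a — 8 states
  ((ab)*a)* — 10 states
  c((ab)*a)* — 12 states
  c((ab)*a)* | c — 16 states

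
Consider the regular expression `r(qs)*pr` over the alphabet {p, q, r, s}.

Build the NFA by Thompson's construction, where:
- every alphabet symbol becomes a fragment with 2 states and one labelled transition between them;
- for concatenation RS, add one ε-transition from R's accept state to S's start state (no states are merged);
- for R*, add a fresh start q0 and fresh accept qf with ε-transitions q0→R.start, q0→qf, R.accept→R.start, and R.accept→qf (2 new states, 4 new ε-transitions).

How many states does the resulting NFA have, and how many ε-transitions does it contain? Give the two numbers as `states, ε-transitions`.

Recursing over subexpressions:
Each of the 5 symbol leaves contributes 2 states and 0 ε-transitions.
  qs = 4 states, 1 ε-transition
  (qs)* = 6 states, 5 ε-transitions
  r(qs)*pr = 12 states, 8 ε-transitions

12, 8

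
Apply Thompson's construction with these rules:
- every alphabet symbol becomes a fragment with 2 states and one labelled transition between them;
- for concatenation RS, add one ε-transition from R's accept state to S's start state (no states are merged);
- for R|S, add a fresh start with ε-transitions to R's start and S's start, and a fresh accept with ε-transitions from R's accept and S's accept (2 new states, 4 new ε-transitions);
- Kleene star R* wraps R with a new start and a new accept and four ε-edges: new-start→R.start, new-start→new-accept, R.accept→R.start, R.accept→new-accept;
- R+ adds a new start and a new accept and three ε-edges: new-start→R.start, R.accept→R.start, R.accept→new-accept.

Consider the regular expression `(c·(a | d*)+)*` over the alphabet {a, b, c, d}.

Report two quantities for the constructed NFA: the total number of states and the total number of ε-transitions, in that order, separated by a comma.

Bottom-up over the parse tree:
Each of the 3 symbol leaves contributes 2 states and 0 ε-transitions.
  d* : 4 states, 4 ε-transitions
  a | d* : 8 states, 8 ε-transitions
  (a | d*)+ : 10 states, 11 ε-transitions
  c·(a | d*)+ : 12 states, 12 ε-transitions
  (c·(a | d*)+)* : 14 states, 16 ε-transitions

14, 16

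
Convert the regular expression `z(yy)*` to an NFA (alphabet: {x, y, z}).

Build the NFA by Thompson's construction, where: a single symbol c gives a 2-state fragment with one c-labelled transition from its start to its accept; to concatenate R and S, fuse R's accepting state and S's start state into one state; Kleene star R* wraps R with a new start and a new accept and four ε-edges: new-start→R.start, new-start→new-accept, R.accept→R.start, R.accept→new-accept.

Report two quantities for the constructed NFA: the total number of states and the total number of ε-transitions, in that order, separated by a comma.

6, 4

Per subexpression:
Each of the 3 symbol leaves contributes 2 states and 0 ε-transitions.
  yy — 3 states, 0 ε-transitions
  (yy)* — 5 states, 4 ε-transitions
  z(yy)* — 6 states, 4 ε-transitions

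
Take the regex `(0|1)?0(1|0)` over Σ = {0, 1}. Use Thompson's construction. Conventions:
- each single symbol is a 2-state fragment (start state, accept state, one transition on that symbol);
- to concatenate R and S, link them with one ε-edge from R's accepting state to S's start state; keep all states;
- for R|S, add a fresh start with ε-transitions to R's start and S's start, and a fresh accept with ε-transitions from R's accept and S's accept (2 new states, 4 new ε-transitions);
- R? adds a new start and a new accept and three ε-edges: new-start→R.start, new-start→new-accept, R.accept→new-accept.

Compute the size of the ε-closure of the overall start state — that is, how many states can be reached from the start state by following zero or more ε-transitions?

6

Compute the ε-closure size of each fragment's start state recursively; a symbol fragment's start has no outgoing ε-edge, so its closure is just itself (size 1).
  0|1 : |closure| = 1 + 1 + 1 = 3 (the new accept is not ε-reachable since no branch accepts ε)
  (0|1)? : new start has ε-edges to the inner start and to the new accept, so |closure| = 2 + 3 = 5
  1|0 : new start ε-reaches every alternative's start; none of them accept ε, so the new accept is not reached: |closure| = 1 + 1 + 1 = 3
  (0|1)?0(1|0) : |closure| = 5 + 1 = 6 (closure spills across the concat boundary because the left factor accepts ε)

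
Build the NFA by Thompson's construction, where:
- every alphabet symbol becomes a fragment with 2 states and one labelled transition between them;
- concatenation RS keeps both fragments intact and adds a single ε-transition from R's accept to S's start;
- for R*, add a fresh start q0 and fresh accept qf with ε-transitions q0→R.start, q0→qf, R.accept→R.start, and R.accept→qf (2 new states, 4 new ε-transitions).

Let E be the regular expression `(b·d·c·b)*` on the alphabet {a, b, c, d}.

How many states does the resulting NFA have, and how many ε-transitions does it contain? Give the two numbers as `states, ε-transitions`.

Recursing over subexpressions:
Each of the 4 symbol leaves contributes 2 states and 0 ε-transitions.
  b·d·c·b → 8 states, 3 ε-transitions
  (b·d·c·b)* → 10 states, 7 ε-transitions

10, 7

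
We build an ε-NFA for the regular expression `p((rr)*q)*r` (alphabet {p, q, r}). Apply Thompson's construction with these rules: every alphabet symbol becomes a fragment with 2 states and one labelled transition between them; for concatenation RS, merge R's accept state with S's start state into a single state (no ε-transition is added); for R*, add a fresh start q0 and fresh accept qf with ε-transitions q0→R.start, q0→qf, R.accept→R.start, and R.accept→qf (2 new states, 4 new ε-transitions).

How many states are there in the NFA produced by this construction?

10

By structural recursion:
Each of the 5 symbol leaves contributes a 2-state fragment.
  rr : 3 states
  (rr)* : 5 states
  (rr)*q : 6 states
  ((rr)*q)* : 8 states
  p((rr)*q)*r : 10 states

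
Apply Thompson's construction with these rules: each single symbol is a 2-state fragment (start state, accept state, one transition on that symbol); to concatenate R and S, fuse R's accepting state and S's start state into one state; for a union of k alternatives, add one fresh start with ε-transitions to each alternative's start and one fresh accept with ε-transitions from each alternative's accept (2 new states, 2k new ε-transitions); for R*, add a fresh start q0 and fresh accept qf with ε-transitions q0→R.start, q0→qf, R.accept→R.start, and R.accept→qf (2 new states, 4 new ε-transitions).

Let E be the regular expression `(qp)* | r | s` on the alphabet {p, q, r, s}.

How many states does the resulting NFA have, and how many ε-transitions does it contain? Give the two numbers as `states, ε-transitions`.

11, 10

By structural recursion:
Each of the 4 symbol leaves contributes 2 states and 0 ε-transitions.
  qp → 3 states, 0 ε-transitions
  (qp)* → 5 states, 4 ε-transitions
  (qp)* | r | s → 11 states, 10 ε-transitions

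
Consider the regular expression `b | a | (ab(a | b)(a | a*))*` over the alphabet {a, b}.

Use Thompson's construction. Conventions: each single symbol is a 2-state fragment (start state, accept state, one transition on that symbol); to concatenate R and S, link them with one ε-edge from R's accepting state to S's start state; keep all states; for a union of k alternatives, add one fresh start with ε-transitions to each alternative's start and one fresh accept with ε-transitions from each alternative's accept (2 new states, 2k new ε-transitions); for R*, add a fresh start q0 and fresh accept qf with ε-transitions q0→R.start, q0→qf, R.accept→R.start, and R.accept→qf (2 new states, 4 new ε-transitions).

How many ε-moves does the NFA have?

25

By structural recursion:
Each of the 8 symbol leaves contributes 0 ε-transitions.
  a | b = 4 ε-transitions
  a* = 4 ε-transitions
  a | a* = 8 ε-transitions
  ab(a | b)(a | a*) = 15 ε-transitions
  (ab(a | b)(a | a*))* = 19 ε-transitions
  b | a | (ab(a | b)(a | a*))* = 25 ε-transitions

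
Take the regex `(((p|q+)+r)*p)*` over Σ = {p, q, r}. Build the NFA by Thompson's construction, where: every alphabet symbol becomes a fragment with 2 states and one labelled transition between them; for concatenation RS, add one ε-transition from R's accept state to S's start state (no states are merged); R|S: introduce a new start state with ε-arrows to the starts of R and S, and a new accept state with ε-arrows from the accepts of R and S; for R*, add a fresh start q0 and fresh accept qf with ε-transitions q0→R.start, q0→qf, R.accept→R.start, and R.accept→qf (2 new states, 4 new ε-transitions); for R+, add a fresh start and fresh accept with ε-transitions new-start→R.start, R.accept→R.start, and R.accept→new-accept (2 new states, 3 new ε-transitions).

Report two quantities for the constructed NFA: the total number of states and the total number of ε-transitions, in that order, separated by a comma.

18, 20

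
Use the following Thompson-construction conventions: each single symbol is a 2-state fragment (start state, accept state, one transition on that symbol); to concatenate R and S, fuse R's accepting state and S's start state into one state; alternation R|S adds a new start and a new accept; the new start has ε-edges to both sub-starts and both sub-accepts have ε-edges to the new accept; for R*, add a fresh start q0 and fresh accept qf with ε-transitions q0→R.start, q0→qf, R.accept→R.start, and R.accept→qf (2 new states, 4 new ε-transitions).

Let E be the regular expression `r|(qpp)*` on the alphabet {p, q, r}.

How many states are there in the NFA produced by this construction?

10

By structural recursion:
Each of the 4 symbol leaves contributes a 2-state fragment.
  qpp : 4 states
  (qpp)* : 6 states
  r|(qpp)* : 10 states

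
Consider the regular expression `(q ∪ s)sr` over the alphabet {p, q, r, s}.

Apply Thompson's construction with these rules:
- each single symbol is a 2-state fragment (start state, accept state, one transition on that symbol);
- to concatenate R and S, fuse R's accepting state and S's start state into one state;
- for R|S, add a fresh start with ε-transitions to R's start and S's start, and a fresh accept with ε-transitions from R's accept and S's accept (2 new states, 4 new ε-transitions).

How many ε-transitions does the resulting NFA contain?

Bottom-up over the parse tree:
Each of the 4 symbol leaves contributes 0 ε-transitions.
  q ∪ s = 4 ε-transitions
  (q ∪ s)sr = 4 ε-transitions

4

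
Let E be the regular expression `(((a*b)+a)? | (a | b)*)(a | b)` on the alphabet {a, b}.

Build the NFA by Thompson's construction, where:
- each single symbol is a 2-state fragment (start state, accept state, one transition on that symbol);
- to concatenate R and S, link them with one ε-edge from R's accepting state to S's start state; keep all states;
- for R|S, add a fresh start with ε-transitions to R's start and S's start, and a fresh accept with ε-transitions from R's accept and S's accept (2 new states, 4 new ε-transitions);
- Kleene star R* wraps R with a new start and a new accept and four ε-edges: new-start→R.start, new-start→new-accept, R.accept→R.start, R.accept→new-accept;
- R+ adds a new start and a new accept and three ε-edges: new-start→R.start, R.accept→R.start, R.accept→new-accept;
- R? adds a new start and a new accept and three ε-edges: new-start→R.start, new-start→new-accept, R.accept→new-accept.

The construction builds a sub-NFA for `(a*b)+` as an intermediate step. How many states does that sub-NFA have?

Fragment for `(a*b)+`:
Each of the 2 symbol leaves contributes a 2-state fragment.
  a* : 4 states
  a*b : 6 states
  (a*b)+ : 8 states

8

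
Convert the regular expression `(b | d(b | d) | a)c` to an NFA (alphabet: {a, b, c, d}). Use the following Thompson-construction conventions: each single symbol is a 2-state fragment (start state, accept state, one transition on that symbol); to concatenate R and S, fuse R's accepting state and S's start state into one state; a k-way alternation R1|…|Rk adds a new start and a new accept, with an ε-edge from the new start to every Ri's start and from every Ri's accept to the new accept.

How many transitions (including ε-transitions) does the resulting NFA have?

16

By structural recursion:
Each of the 6 symbol leaves contributes 1 transition (1 symbol, 0 ε).
  b | d = 6 transitions (2 symbol, 4 ε)
  d(b | d) = 7 transitions (3 symbol, 4 ε)
  b | d(b | d) | a = 15 transitions (5 symbol, 10 ε)
  (b | d(b | d) | a)c = 16 transitions (6 symbol, 10 ε)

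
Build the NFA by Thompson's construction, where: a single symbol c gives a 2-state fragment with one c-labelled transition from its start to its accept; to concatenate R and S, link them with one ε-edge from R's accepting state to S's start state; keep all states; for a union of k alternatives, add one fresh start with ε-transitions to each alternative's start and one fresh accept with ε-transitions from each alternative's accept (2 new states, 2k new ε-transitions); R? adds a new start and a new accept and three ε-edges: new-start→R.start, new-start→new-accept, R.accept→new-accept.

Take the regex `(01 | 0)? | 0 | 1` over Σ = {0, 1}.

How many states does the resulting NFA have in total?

Per subexpression:
Each of the 5 symbol leaves contributes a 2-state fragment.
  01 — 4 states
  01 | 0 — 8 states
  (01 | 0)? — 10 states
  (01 | 0)? | 0 | 1 — 16 states

16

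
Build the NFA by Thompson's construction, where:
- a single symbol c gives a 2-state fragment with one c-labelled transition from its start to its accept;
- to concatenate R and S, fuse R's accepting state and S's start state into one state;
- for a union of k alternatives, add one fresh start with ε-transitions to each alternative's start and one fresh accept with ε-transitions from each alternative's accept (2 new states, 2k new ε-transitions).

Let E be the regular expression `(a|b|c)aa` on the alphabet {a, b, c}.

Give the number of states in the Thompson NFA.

10

Recursing over subexpressions:
Each of the 5 symbol leaves contributes a 2-state fragment.
  a|b|c — 8 states
  (a|b|c)aa — 10 states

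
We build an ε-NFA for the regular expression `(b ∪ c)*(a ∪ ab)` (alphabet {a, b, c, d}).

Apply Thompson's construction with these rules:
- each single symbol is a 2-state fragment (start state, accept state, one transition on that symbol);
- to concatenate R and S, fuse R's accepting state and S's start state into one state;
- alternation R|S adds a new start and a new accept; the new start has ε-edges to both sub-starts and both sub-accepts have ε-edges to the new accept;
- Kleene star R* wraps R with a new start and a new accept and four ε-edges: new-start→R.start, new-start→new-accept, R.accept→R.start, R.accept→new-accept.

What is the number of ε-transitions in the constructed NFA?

Recursing over subexpressions:
Each of the 5 symbol leaves contributes 0 ε-transitions.
  b ∪ c = 4 ε-transitions
  (b ∪ c)* = 8 ε-transitions
  ab = 0 ε-transitions
  a ∪ ab = 4 ε-transitions
  (b ∪ c)*(a ∪ ab) = 12 ε-transitions

12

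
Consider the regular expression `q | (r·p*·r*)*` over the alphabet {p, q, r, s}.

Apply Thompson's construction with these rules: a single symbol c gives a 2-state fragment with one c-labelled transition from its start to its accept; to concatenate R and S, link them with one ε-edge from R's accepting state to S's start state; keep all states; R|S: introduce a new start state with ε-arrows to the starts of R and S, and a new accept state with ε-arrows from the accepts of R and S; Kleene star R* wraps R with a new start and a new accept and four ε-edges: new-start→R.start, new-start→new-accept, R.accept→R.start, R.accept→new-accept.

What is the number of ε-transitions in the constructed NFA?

Per subexpression:
Each of the 4 symbol leaves contributes 0 ε-transitions.
  p* : 4 ε-transitions
  r* : 4 ε-transitions
  r·p*·r* : 10 ε-transitions
  (r·p*·r*)* : 14 ε-transitions
  q | (r·p*·r*)* : 18 ε-transitions

18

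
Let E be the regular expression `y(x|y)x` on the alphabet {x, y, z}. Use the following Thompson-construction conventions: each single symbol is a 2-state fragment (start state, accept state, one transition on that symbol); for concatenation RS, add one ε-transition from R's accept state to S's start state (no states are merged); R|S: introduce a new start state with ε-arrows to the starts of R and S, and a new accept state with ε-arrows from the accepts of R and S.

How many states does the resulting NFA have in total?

By structural recursion:
Each of the 4 symbol leaves contributes a 2-state fragment.
  x|y → 6 states
  y(x|y)x → 10 states

10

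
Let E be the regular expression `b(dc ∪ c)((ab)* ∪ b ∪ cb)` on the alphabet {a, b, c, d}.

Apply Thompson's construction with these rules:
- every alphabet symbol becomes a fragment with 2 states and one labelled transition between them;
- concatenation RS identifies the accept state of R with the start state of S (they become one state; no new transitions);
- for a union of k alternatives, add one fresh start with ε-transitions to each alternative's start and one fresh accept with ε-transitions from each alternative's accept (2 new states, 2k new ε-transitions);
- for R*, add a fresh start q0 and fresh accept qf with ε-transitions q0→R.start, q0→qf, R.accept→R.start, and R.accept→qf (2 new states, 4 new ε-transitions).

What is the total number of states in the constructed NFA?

19

Per subexpression:
Each of the 9 symbol leaves contributes a 2-state fragment.
  dc → 3 states
  dc ∪ c → 7 states
  ab → 3 states
  (ab)* → 5 states
  cb → 3 states
  (ab)* ∪ b ∪ cb → 12 states
  b(dc ∪ c)((ab)* ∪ b ∪ cb) → 19 states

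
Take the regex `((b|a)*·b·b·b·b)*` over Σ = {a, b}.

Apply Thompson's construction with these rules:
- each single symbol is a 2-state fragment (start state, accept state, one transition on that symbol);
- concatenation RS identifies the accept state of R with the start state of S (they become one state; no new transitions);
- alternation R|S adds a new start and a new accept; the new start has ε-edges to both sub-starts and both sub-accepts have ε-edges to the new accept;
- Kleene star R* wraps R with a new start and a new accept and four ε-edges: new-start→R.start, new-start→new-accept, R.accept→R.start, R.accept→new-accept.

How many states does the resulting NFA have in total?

14

By structural recursion:
Each of the 6 symbol leaves contributes a 2-state fragment.
  b|a = 6 states
  (b|a)* = 8 states
  (b|a)*·b·b·b·b = 12 states
  ((b|a)*·b·b·b·b)* = 14 states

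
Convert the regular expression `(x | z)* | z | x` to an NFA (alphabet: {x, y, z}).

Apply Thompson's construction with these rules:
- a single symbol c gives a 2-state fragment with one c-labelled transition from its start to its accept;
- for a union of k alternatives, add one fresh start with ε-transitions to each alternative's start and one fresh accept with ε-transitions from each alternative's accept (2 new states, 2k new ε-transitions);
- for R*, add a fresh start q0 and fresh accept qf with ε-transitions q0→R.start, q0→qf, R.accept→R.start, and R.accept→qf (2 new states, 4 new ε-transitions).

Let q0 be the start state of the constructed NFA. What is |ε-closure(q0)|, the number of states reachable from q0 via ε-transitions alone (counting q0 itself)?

Compute the ε-closure size of each fragment's start state recursively; a symbol fragment's start has no outgoing ε-edge, so its closure is just itself (size 1).
  x | z : new start ε-reaches every alternative's start; none of them accept ε, so the new accept is not reached: |ε-closure| = 1 + 1 + 1 = 3
  (x | z)* : new start has ε-edges to the inner start and to the new accept, so |ε-closure| = 2 + 3 = 5
  (x | z)* | z | x : new start ε-reaches every alternative's start; at least one alternative accepts ε, so the union's new accept is reached too: |ε-closure| = 1 + 5 + 1 + 1 + 1 = 9

9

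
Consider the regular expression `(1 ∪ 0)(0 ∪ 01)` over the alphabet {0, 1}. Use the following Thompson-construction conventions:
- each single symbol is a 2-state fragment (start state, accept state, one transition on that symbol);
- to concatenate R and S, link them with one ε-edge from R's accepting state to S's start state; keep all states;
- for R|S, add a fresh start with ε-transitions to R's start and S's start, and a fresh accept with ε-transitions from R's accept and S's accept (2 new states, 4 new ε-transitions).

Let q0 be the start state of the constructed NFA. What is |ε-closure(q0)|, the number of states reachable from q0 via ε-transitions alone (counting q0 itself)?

Compute the ε-closure size of each fragment's start state recursively; a symbol fragment's start has no outgoing ε-edge, so its closure is just itself (size 1).
  1 ∪ 0 — new start ε-reaches every alternative's start; none of them accept ε, so the new accept is not reached: C = 1 + 1 + 1 = 3
  01 — C equals the left operand's closure size = 1 (its accept is not ε-reachable, so the closure stops there)
  0 ∪ 01 — C = 1 + 1 + 1 = 3 (the new accept is not ε-reachable since no branch accepts ε)
  (1 ∪ 0)(0 ∪ 01) — same as the first factor's closure: C = 3

3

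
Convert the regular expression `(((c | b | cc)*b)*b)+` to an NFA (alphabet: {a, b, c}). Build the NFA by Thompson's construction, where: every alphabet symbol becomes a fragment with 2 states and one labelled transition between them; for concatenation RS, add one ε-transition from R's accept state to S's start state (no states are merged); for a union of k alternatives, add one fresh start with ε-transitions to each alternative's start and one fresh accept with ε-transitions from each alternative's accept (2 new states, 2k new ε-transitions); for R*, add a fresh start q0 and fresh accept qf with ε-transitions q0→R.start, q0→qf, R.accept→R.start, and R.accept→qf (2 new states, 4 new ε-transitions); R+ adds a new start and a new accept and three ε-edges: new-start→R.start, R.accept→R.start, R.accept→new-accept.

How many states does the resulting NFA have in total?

20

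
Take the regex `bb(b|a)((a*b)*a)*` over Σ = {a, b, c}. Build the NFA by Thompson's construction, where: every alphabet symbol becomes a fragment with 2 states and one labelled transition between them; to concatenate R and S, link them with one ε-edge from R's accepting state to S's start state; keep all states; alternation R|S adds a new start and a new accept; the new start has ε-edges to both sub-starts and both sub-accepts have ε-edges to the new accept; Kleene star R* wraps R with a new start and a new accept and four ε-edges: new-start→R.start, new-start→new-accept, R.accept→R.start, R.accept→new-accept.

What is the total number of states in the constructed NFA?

22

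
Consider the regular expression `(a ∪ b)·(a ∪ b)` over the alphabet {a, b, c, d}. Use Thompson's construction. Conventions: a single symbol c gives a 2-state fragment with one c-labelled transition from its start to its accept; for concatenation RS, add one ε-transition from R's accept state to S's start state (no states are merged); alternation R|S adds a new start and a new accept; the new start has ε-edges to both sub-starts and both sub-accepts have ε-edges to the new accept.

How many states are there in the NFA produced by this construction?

Recursing over subexpressions:
Each of the 4 symbol leaves contributes a 2-state fragment.
  a ∪ b — 6 states
  a ∪ b — 6 states
  (a ∪ b)·(a ∪ b) — 12 states

12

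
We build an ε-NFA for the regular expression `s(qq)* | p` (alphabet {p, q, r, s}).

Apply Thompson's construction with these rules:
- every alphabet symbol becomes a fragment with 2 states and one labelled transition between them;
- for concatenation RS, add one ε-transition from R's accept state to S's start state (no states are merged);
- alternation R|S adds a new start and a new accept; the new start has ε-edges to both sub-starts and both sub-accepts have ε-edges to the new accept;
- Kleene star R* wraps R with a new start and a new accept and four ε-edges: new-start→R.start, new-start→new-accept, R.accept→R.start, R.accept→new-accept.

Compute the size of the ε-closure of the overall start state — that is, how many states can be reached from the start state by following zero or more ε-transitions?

3

Compute the ε-closure size of each fragment's start state recursively; a symbol fragment's start has no outgoing ε-edge, so its closure is just itself (size 1).
  qq → |ε-closure| equals the left operand's closure size = 1 (its accept is not ε-reachable, so the closure stops there)
  (qq)* → new start has ε-edges to the inner start and to the new accept, so |ε-closure| = 2 + 1 = 3
  s(qq)* → |ε-closure| equals the left operand's closure size = 1 (its accept is not ε-reachable, so the closure stops there)
  s(qq)* | p → new start ε-reaches every alternative's start; none of them accept ε, so the new accept is not reached: |ε-closure| = 1 + 1 + 1 = 3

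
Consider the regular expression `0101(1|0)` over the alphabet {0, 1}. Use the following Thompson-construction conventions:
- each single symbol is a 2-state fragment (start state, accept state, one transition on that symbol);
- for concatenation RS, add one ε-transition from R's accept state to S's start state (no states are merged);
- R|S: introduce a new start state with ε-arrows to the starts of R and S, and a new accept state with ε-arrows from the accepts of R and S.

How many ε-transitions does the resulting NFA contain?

8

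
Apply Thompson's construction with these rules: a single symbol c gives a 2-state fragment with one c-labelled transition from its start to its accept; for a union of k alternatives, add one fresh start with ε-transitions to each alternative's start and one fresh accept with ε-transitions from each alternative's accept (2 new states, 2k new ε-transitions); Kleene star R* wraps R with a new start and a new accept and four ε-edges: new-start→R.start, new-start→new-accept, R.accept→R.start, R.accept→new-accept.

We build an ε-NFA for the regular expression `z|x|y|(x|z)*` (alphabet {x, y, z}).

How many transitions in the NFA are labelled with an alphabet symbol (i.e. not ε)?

5

Per subexpression:
Each of the 5 symbol leaves contributes exactly 1 symbol transition.
  x|z = 2 symbol transitions
  (x|z)* = 2 symbol transitions
  z|x|y|(x|z)* = 5 symbol transitions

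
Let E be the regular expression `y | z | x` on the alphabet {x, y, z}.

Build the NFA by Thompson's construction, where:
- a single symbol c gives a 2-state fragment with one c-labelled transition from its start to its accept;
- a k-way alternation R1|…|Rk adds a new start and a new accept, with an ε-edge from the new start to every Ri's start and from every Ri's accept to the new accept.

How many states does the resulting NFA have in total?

Bottom-up over the parse tree:
Each of the 3 symbol leaves contributes a 2-state fragment.
  y | z | x — 8 states

8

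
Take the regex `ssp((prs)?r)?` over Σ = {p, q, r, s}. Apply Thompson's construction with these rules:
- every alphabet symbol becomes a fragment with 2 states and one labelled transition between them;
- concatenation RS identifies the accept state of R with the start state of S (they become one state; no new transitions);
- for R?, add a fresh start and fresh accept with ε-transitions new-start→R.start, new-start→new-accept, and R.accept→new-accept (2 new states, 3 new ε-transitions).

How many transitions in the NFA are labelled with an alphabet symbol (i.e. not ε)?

7

Bottom-up over the parse tree:
Each of the 7 symbol leaves contributes exactly 1 symbol transition.
  prs → 3 symbol transitions
  (prs)? → 3 symbol transitions
  (prs)?r → 4 symbol transitions
  ((prs)?r)? → 4 symbol transitions
  ssp((prs)?r)? → 7 symbol transitions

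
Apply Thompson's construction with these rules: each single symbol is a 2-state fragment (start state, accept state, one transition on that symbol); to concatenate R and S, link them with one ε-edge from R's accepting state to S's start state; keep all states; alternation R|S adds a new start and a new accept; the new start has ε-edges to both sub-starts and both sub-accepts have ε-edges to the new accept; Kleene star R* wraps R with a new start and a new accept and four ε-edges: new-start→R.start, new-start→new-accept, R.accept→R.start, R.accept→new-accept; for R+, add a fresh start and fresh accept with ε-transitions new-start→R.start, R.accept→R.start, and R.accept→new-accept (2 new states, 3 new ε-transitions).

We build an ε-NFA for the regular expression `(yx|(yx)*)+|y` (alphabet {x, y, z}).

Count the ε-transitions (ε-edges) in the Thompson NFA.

17

By structural recursion:
Each of the 5 symbol leaves contributes 0 ε-transitions.
  yx : 1 ε-transition
  yx : 1 ε-transition
  (yx)* : 5 ε-transitions
  yx|(yx)* : 10 ε-transitions
  (yx|(yx)*)+ : 13 ε-transitions
  (yx|(yx)*)+|y : 17 ε-transitions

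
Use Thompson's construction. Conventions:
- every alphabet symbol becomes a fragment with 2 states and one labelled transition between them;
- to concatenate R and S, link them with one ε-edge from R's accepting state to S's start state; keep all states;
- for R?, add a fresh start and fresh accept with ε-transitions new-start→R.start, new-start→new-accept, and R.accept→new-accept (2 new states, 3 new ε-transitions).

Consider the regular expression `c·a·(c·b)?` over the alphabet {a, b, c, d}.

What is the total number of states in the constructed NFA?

Per subexpression:
Each of the 4 symbol leaves contributes a 2-state fragment.
  c·b — 4 states
  (c·b)? — 6 states
  c·a·(c·b)? — 10 states

10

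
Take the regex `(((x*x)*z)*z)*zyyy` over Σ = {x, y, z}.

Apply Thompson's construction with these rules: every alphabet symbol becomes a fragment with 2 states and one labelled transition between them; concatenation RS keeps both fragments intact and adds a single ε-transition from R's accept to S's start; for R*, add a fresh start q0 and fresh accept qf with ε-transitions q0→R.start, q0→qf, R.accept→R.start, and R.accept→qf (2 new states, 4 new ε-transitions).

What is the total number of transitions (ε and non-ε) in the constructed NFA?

31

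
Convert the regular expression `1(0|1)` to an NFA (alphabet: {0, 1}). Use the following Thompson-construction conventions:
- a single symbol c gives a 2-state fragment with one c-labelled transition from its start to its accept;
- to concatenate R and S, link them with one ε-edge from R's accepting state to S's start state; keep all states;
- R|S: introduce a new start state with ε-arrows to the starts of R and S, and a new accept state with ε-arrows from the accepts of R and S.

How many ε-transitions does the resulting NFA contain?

Building bottom-up:
Each of the 3 symbol leaves contributes 0 ε-transitions.
  0|1 = 4 ε-transitions
  1(0|1) = 5 ε-transitions

5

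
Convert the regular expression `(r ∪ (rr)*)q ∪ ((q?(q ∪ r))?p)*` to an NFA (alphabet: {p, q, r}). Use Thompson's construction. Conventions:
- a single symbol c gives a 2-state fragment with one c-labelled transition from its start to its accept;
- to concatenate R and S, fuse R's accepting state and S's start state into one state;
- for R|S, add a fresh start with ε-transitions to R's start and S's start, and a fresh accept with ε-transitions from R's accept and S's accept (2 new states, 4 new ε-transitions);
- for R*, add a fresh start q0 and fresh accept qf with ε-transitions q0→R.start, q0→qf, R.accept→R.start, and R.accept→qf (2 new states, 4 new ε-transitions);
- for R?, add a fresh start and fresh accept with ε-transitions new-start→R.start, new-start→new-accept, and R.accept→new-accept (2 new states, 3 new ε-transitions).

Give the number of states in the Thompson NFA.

26

Recursing over subexpressions:
Each of the 8 symbol leaves contributes a 2-state fragment.
  rr = 3 states
  (rr)* = 5 states
  r ∪ (rr)* = 9 states
  (r ∪ (rr)*)q = 10 states
  q? = 4 states
  q ∪ r = 6 states
  q?(q ∪ r) = 9 states
  (q?(q ∪ r))? = 11 states
  (q?(q ∪ r))?p = 12 states
  ((q?(q ∪ r))?p)* = 14 states
  (r ∪ (rr)*)q ∪ ((q?(q ∪ r))?p)* = 26 states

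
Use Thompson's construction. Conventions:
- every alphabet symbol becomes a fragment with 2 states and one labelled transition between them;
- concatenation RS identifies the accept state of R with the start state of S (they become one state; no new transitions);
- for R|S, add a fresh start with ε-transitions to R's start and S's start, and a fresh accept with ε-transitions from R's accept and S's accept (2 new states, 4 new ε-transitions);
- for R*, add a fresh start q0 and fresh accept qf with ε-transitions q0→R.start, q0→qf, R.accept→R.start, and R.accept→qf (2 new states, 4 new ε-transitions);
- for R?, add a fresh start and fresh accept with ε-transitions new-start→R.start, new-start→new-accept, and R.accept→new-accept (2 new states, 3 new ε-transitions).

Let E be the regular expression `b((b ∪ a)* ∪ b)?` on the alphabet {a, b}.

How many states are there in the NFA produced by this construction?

By structural recursion:
Each of the 4 symbol leaves contributes a 2-state fragment.
  b ∪ a = 6 states
  (b ∪ a)* = 8 states
  (b ∪ a)* ∪ b = 12 states
  ((b ∪ a)* ∪ b)? = 14 states
  b((b ∪ a)* ∪ b)? = 15 states

15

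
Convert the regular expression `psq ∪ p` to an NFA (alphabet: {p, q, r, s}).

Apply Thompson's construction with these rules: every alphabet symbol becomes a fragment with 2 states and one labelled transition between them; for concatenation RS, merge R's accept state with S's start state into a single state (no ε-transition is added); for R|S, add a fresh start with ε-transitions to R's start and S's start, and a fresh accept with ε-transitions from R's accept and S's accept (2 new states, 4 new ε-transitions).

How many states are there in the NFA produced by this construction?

Recursing over subexpressions:
Each of the 4 symbol leaves contributes a 2-state fragment.
  psq = 4 states
  psq ∪ p = 8 states

8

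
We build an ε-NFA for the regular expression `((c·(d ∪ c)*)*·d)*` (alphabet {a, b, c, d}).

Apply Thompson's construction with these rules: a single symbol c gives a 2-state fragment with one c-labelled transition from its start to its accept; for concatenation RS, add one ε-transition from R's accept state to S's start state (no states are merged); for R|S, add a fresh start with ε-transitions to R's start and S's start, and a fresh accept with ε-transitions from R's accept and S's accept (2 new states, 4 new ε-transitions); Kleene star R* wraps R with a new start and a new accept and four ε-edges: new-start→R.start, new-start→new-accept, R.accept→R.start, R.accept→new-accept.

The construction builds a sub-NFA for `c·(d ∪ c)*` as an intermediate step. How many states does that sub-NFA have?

Fragment for `c·(d ∪ c)*`:
Each of the 3 symbol leaves contributes a 2-state fragment.
  d ∪ c : 6 states
  (d ∪ c)* : 8 states
  c·(d ∪ c)* : 10 states

10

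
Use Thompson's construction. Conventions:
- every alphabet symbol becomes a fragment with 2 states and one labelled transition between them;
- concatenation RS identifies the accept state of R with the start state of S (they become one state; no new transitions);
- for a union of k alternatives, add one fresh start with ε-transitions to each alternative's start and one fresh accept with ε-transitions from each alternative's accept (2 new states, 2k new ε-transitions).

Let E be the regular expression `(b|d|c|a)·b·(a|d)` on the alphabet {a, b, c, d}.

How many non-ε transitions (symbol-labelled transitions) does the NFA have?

Building bottom-up:
Each of the 7 symbol leaves contributes exactly 1 symbol transition.
  b|d|c|a = 4 symbol transitions
  a|d = 2 symbol transitions
  (b|d|c|a)·b·(a|d) = 7 symbol transitions

7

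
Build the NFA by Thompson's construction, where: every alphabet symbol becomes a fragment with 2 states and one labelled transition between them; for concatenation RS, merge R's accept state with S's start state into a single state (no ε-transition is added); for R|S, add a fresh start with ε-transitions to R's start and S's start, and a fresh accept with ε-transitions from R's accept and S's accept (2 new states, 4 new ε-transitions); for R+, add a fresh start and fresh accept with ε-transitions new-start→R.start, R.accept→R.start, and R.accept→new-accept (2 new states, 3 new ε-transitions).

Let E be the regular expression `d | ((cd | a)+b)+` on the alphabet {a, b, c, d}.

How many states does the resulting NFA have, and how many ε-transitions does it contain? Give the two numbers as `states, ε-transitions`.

16, 14

Recursing over subexpressions:
Each of the 5 symbol leaves contributes 2 states and 0 ε-transitions.
  cd → 3 states, 0 ε-transitions
  cd | a → 7 states, 4 ε-transitions
  (cd | a)+ → 9 states, 7 ε-transitions
  (cd | a)+b → 10 states, 7 ε-transitions
  ((cd | a)+b)+ → 12 states, 10 ε-transitions
  d | ((cd | a)+b)+ → 16 states, 14 ε-transitions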